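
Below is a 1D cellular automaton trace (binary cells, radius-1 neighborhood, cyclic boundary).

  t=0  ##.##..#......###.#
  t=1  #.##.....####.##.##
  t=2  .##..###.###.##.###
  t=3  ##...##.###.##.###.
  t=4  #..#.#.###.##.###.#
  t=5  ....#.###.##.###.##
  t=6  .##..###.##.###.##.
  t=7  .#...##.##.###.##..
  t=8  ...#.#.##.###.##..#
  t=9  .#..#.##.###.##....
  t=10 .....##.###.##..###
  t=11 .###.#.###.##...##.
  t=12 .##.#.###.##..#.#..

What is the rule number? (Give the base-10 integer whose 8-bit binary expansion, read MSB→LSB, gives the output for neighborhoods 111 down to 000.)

  [7] ### => #  t=0,i=0
  [6] ##. => .  t=0,i=1
  [5] #.# => #  t=0,i=2
  [4] #.. => .  t=0,i=5
  [3] .## => #  t=0,i=3
  [2] .#. => .  t=0,i=7
  [1] ..# => .  t=0,i=6
  [0] ... => #  t=0,i=9
  bits 10101001 = 169

169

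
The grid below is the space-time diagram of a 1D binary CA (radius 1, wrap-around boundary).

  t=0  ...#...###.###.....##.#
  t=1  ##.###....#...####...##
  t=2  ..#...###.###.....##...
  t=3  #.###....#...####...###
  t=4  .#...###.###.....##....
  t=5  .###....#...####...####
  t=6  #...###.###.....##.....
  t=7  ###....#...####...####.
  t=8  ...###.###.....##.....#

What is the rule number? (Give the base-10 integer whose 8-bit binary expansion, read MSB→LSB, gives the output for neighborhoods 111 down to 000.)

53

  ###|.  b7=0 t=0,i=8
  ##.|.  b6=0 t=0,i=9
  #.#|#  b5=1 t=0,i=10
  #..|#  b4=1 t=0,i=0
  .##|.  b3=0 t=0,i=7
  .#.|#  b2=1 t=0,i=3
  ..#|.  b1=0 t=0,i=2
  ...|#  b0=1 t=0,i=1
  bits 00110101 = 53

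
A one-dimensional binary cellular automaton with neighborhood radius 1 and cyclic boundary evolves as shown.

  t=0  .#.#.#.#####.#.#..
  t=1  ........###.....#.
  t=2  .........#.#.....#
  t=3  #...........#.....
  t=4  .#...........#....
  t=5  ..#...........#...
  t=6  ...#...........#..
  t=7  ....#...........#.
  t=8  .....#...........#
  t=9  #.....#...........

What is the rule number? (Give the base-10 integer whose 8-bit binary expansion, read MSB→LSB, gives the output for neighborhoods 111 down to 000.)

  nb ###: next=#  (t=0,i=8, bit7=1)
  nb ##.: next=.  (t=0,i=11, bit6=0)
  nb #.#: next=.  (t=0,i=2, bit5=0)
  nb #..: next=#  (t=0,i=16, bit4=1)
  nb .##: next=.  (t=0,i=7, bit3=0)
  nb .#.: next=.  (t=0,i=1, bit2=0)
  nb ..#: next=.  (t=0,i=0, bit1=0)
  nb ...: next=.  (t=0,i=17, bit0=0)
  bits 10010000 = 144

144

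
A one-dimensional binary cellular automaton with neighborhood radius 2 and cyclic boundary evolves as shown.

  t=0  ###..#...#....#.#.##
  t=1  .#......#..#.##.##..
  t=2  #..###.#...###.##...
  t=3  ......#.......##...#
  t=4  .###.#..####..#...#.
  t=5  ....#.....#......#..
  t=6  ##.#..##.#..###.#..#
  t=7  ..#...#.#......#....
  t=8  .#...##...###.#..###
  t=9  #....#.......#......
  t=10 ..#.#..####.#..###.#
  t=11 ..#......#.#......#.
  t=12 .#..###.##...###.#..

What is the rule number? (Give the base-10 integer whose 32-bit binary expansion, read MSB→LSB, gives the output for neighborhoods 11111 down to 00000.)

1281427557

  ##### -> .   bit 31 = 0  t=0,i=0
  ####. -> #   bit 30 = 1  t=0,i=1
  ###.# -> .   bit 29 = 0  t=2,i=5
  ###.. -> .   bit 28 = 0  t=0,i=2
  ##.## -> #   bit 27 = 1  t=1,i=15
  ##.#. -> #   bit 26 = 1  t=2,i=6
  ##..# -> .   bit 25 = 0  t=0,i=3
  ##... -> .   bit 24 = 0  t=1,i=18
  #.### -> .   bit 23 = 0  t=0,i=18
  #.##. -> #   bit 22 = 1  t=1,i=13
  #.#.# -> #   bit 21 = 1  t=0,i=16
  #.#.. -> .   bit 20 = 0  t=2,i=7
  #..## -> .   bit 19 = 0  t=2,i=2
  #..#. -> .   bit 18 = 0  t=0,i=4
  #...# -> .   bit 17 = 0  t=0,i=7
  #.... -> #   bit 16 = 1  t=0,i=11
  .#### -> .   bit 15 = 0  t=0,i=19
  .###. -> .   bit 14 = 0  t=2,i=4
  .##.# -> .   bit 13 = 0  t=1,i=14
  .##.. -> .   bit 12 = 0  t=1,i=17
  .#.## -> #   bit 11 = 1  t=0,i=17
  .#.#. -> .   bit 10 = 0  t=0,i=15
  .#..# -> .   bit 9 = 0  t=1,i=9
  .#... -> .   bit 8 = 0  t=0,i=6
  ..### -> .   bit 7 = 0  t=2,i=3
  ..##. -> #   bit 6 = 1  t=3,i=14
  ..#.# -> #   bit 5 = 1  t=0,i=14
  ..#.. -> .   bit 4 = 0  t=0,i=5
  ...## -> .   bit 3 = 0  t=2,i=10
  ...#. -> #   bit 2 = 1  t=0,i=8
  ....# -> .   bit 1 = 0  t=0,i=12
  ..... -> #   bit 0 = 1  t=1,i=4
  bits 01001100011000010000100001100101 = 1281427557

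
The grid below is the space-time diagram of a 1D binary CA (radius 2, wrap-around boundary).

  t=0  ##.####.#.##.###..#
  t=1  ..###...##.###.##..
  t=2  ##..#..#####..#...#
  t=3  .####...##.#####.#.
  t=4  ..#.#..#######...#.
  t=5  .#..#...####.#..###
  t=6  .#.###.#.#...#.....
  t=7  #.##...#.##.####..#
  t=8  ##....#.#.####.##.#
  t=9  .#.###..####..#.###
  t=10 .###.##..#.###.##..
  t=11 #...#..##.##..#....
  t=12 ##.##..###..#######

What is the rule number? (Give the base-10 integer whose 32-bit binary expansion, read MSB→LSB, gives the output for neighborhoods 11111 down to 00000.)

  nb #####: next=#  (t=2,i=9, bit31=1)
  nb ####.: next=.  (t=0,i=5, bit30=0)
  nb ###.#: next=.  (t=0,i=1, bit29=0)
  nb ###..: next=#  (t=0,i=15, bit28=1)
  nb ##.##: next=#  (t=0,i=2, bit27=1)
  nb ##.#.: next=.  (t=0,i=7, bit26=0)
  nb ##..#: next=#  (t=0,i=16, bit25=1)
  nb ##...: next=.  (t=1,i=5, bit24=0)
  nb #.###: next=#  (t=0,i=3, bit23=1)
  nb #.##.: next=.  (t=0,i=10, bit22=0)
  nb #.#.#: next=#  (t=0,i=8, bit21=1)
  nb #.#..: next=#  (t=3,i=17, bit20=1)
  nb #..##: next=.  (t=0,i=17, bit19=0)
  nb #..#.: next=#  (t=2,i=3, bit18=1)
  nb #...#: next=.  (t=1,i=6, bit17=0)
  nb #....: next=#  (t=1,i=18, bit16=1)
  nb .####: next=#  (t=0,i=4, bit15=1)
  nb .###.: next=.  (t=0,i=0, bit14=0)
  nb .##.#: next=#  (t=0,i=11, bit13=1)
  nb .##..: next=.  (t=1,i=16, bit12=0)
  nb .#.##: next=#  (t=0,i=9, bit11=1)
  nb .#.#.: next=.  (t=4,i=3, bit10=0)
  nb .#..#: next=.  (t=2,i=5, bit9=0)
  nb .#...: next=#  (t=2,i=15, bit8=1)
  nb ..###: next=.  (t=0,i=18, bit7=0)
  nb ..##.: next=#  (t=1,i=8, bit6=1)
  nb ..#.#: next=.  (t=4,i=2, bit5=0)
  nb ..#..: next=#  (t=2,i=4, bit4=1)
  nb ...##: next=#  (t=1,i=1, bit3=1)
  nb ...#.: next=#  (t=4,i=1, bit2=1)
  nb ....#: next=#  (t=1,i=0, bit1=1)
  nb .....: next=.  (t=6,i=16, bit0=0)
  bits 10011010101101011010100101011110 = 2595596638

2595596638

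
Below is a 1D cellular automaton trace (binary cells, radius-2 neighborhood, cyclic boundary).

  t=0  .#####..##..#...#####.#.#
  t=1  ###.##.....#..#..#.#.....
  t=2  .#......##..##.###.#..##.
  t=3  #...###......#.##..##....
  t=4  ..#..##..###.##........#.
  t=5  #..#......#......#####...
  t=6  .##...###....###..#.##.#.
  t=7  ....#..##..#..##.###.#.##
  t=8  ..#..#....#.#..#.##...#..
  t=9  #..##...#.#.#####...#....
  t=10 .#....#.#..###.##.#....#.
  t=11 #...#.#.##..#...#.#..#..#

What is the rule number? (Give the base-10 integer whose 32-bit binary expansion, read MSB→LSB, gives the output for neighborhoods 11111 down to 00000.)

  ##### -> .   bit 31 = 0  t=0,i=3
  ####. -> #   bit 30 = 1  t=0,i=4
  ###.# -> .   bit 29 = 0  t=0,i=20
  ###.. -> #   bit 28 = 1  t=0,i=5
  ##.## -> .   bit 27 = 0  t=1,i=3
  ##.#. -> .   bit 26 = 0  t=0,i=21
  ##..# -> .   bit 25 = 0  t=0,i=6
  ##... -> .   bit 24 = 0  t=1,i=6
  #.### -> #   bit 23 = 1  t=0,i=1
  #.##. -> .   bit 22 = 0  t=1,i=4
  #.#.# -> .   bit 21 = 0  t=0,i=22
  #.#.. -> #   bit 20 = 1  t=1,i=19
  #..## -> .   bit 19 = 0  t=0,i=7
  #..#. -> #   bit 18 = 1  t=0,i=11
  #...# -> #   bit 17 = 1  t=0,i=14
  #.... -> .   bit 16 = 0  t=1,i=7
  .#### -> #   bit 15 = 1  t=0,i=2
  .###. -> #   bit 14 = 1  t=1,i=1
  .##.# -> #   bit 13 = 1  t=2,i=13
  .##.. -> .   bit 12 = 0  t=0,i=9
  .#.## -> #   bit 11 = 1  t=0,i=0
  .#.#. -> .   bit 10 = 0  t=0,i=23
  .#..# -> #   bit 9 = 1  t=1,i=12
  .#... -> .   bit 8 = 0  t=0,i=13
  ..### -> .   bit 7 = 0  t=0,i=16
  ..##. -> .   bit 6 = 0  t=0,i=8
  ..#.# -> #   bit 5 = 1  t=1,i=17
  ..#.. -> .   bit 4 = 0  t=0,i=12
  ...## -> .   bit 3 = 0  t=0,i=15
  ...#. -> .   bit 2 = 0  t=1,i=10
  ....# -> #   bit 1 = 1  t=1,i=9
  ..... -> #   bit 0 = 1  t=1,i=8
  bits 01010000100101101110101000100011 = 1352067619

1352067619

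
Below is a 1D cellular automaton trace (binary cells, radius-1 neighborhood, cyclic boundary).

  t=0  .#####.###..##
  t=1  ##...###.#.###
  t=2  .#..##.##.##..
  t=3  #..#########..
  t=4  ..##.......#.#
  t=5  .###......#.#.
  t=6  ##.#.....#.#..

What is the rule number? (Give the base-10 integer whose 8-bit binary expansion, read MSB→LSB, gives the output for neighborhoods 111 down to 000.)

106

  nb ###: next=.  (t=0,i=2, bit7=0)
  nb ##.: next=#  (t=0,i=5, bit6=1)
  nb #.#: next=#  (t=0,i=0, bit5=1)
  nb #..: next=.  (t=0,i=10, bit4=0)
  nb .##: next=#  (t=0,i=1, bit3=1)
  nb .#.: next=.  (t=1,i=9, bit2=0)
  nb ..#: next=#  (t=0,i=11, bit1=1)
  nb ...: next=.  (t=1,i=3, bit0=0)
  bits 01101010 = 106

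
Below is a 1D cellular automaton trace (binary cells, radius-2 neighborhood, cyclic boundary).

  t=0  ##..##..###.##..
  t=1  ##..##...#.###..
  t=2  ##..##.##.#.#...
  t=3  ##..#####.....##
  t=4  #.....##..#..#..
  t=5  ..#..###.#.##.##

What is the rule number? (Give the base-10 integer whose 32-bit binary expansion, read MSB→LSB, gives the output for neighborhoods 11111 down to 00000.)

3360127564

  ##### -> #   bit 31 = 1  t=3,i=6
  ####. -> #   bit 30 = 1  t=3,i=0
  ###.# -> .   bit 29 = 0  t=0,i=10
  ###.. -> .   bit 28 = 0  t=1,i=13
  ##.## -> #   bit 27 = 1  t=0,i=11
  ##.#. -> .   bit 26 = 0  t=2,i=9
  ##..# -> .   bit 25 = 0  t=0,i=2
  ##... -> .   bit 24 = 0  t=1,i=6
  #.### -> .   bit 23 = 0  t=1,i=11
  #.##. -> #   bit 22 = 1  t=0,i=12
  #.#.# -> .   bit 21 = 0  t=2,i=10
  #.#.. -> .   bit 20 = 0  t=2,i=12
  #..## -> .   bit 19 = 0  t=0,i=3
  #..#. -> #   bit 18 = 1  t=4,i=9
  #...# -> #   bit 17 = 1  t=1,i=7
  #.... -> #   bit 16 = 1  t=3,i=10
  .#### -> .   bit 15 = 0  t=3,i=5
  .###. -> #   bit 14 = 1  t=0,i=9
  .##.# -> #   bit 13 = 1  t=2,i=5
  .##.. -> #   bit 12 = 1  t=0,i=1
  .#.## -> #   bit 11 = 1  t=1,i=10
  .#.#. -> .   bit 10 = 0  t=2,i=11
  .#..# -> #   bit 9 = 1  t=4,i=11
  .#... -> .   bit 8 = 0  t=2,i=13
  ..### -> .   bit 7 = 0  t=0,i=8
  ..##. -> #   bit 6 = 1  t=0,i=0
  ..#.# -> .   bit 5 = 0  t=1,i=9
  ..#.. -> .   bit 4 = 0  t=4,i=0
  ...## -> #   bit 3 = 1  t=2,i=15
  ...#. -> #   bit 2 = 1  t=1,i=8
  ....# -> .   bit 1 = 0  t=3,i=12
  ..... -> .   bit 0 = 0  t=3,i=11
  bits 11001000010001110111101001001100 = 3360127564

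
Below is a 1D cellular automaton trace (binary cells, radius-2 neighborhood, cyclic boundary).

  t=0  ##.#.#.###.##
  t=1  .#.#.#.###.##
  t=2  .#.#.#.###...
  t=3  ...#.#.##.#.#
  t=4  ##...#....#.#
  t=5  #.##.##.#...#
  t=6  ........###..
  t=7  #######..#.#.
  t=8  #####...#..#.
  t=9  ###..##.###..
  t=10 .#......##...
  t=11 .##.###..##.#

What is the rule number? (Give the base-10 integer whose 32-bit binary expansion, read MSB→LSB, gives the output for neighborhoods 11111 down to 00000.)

2713113363

  #####|#  b31=1 t=7,i=2
  ####.|.  b30=0 t=0,i=0
  ###.#|#  b29=1 t=0,i=1
  ###..|.  b28=0 t=2,i=9
  ##.##|.  b27=0 t=0,i=10
  ##.#.|.  b26=0 t=0,i=2
  ##..#|.  b25=0 t=7,i=7
  ##...|#  b24=1 t=2,i=10
  #.###|#  b23=1 t=0,i=7
  #.##.|.  b22=0 t=1,i=11
  #.#.#|#  b21=1 t=0,i=3
  #.#..|#  b20=1 t=3,i=12
  #..##|.  b19=0 t=9,i=4
  #..#.|#  b18=1 t=7,i=8
  #...#|#  b17=1 t=3,i=1
  #....|.  b16=0 t=2,i=11
  .####|#  b15=1 t=0,i=12
  .###.|#  b14=1 t=0,i=8
  .##.#|.  b13=0 t=1,i=12
  .##..|#  b12=1 t=10,i=9
  .#.##|.  b11=0 t=0,i=6
  .#.#.|.  b10=0 t=0,i=4
  .#..#|#  b9=1 t=8,i=9
  .#...|#  b8=1 t=3,i=0
  ..###|.  b7=0 t=6,i=8
  ..##.|.  b6=0 t=5,i=12
  ..#.#|.  b5=0 t=2,i=1
  ..#..|#  b4=1 t=4,i=5
  ...##|.  b3=0 t=5,i=11
  ...#.|.  b2=0 t=2,i=0
  ....#|#  b1=1 t=2,i=12
  .....|#  b0=1 t=6,i=0
  bits 10100001101101101101001100010011 = 2713113363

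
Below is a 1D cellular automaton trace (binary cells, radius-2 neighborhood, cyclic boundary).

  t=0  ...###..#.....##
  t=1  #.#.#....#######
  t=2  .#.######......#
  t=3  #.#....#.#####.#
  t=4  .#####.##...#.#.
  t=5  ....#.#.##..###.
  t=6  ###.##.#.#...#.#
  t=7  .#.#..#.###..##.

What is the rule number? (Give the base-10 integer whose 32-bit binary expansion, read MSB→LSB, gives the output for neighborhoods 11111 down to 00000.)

  nb #####: next=.  (t=1,i=11, bit31=0)
  nb ####.: next=#  (t=1,i=15, bit30=1)
  nb ###.#: next=.  (t=1,i=0, bit29=0)
  nb ###..: next=.  (t=0,i=5, bit28=0)
  nb ##.##: next=#  (t=3,i=14, bit27=1)
  nb ##.#.: next=#  (t=1,i=1, bit26=1)
  nb ##..#: next=.  (t=0,i=6, bit25=0)
  nb ##...: next=#  (t=0,i=0, bit24=1)
  nb #.###: next=.  (t=2,i=3, bit23=0)
  nb #.##.: next=.  (t=3,i=15, bit22=0)
  nb #.#.#: next=.  (t=1,i=2, bit21=0)
  nb #.#..: next=#  (t=1,i=4, bit20=1)
  nb #..##: next=.  (t=4,i=0, bit19=0)
  nb #..#.: next=.  (t=0,i=7, bit18=0)
  nb #...#: next=.  (t=0,i=1, bit17=0)
  nb #....: next=#  (t=0,i=10, bit16=1)
  nb .####: next=.  (t=1,i=10, bit15=0)
  nb .###.: next=#  (t=0,i=4, bit14=1)
  nb .##.#: next=.  (t=3,i=0, bit13=0)
  nb .##..: next=#  (t=0,i=15, bit12=1)
  nb .#.##: next=#  (t=2,i=2, bit11=1)
  nb .#.#.: next=#  (t=1,i=3, bit10=1)
  nb .#..#: next=.  (t=4,i=15, bit9=0)
  nb .#...: next=#  (t=0,i=9, bit8=1)
  nb ..###: next=.  (t=0,i=3, bit7=0)
  nb ..##.: next=#  (t=0,i=14, bit6=1)
  nb ..#.#: next=#  (t=2,i=15, bit5=1)
  nb ..#..: next=.  (t=0,i=8, bit4=0)
  nb ...##: next=#  (t=0,i=2, bit3=1)
  nb ...#.: next=.  (t=2,i=14, bit2=0)
  nb ....#: next=#  (t=0,i=12, bit1=1)
  nb .....: next=#  (t=0,i=11, bit0=1)
  bits 01001101000100010101110101101011 = 1292983659

1292983659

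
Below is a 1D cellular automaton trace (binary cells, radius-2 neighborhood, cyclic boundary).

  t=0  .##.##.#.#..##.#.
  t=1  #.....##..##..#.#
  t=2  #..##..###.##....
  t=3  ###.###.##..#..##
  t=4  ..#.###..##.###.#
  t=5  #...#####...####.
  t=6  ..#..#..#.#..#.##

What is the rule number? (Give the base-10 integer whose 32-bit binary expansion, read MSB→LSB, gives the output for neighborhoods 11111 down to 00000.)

917164567

  #####|.  b31=0 t=3,i=0
  ####.|.  b30=0 t=3,i=1
  ###.#|#  b29=1 t=2,i=9
  ###..|#  b28=1 t=4,i=6
  ##.##|.  b27=0 t=0,i=3
  ##.#.|#  b26=1 t=0,i=6
  ##..#|#  b25=1 t=1,i=8
  ##...|.  b24=0 t=1,i=1
  #.###|#  b23=1 t=3,i=4
  #.##.|.  b22=0 t=0,i=4
  #.#.#|#  b21=1 t=0,i=7
  #.#..|.  b20=0 t=0,i=9
  #..##|#  b19=1 t=0,i=0
  #..#.|.  b18=0 t=1,i=13
  #...#|#  b17=1 t=5,i=2
  #....|.  b16=0 t=1,i=2
  .####|#  b15=1 t=3,i=16
  .###.|#  b14=1 t=2,i=8
  .##.#|.  b13=0 t=0,i=2
  .##..|#  b12=1 t=1,i=0
  .#.##|.  b11=0 t=1,i=15
  .#.#.|.  b10=0 t=0,i=8
  .#..#|#  b9=1 t=0,i=10
  .#...|.  b8=0 t=5,i=1
  ..###|.  b7=0 t=2,i=7
  ..##.|.  b6=0 t=0,i=1
  ..#.#|.  b5=0 t=1,i=14
  ..#..|#  b4=1 t=2,i=0
  ...##|.  b3=0 t=1,i=5
  ...#.|#  b2=1 t=2,i=16
  ....#|#  b1=1 t=1,i=4
  .....|#  b0=1 t=1,i=3
  bits 00110110101010101101001000010111 = 917164567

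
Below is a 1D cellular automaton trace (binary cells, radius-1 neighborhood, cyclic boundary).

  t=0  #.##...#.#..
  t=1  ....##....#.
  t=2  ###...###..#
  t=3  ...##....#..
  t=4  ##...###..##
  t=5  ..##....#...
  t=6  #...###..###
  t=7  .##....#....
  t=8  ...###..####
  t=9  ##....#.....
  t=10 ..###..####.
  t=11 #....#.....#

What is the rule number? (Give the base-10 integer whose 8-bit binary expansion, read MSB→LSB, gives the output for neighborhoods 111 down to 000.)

17

  nb ###: next=.  (t=2,i=0, bit7=0)
  nb ##.: next=.  (t=0,i=3, bit6=0)
  nb #.#: next=.  (t=0,i=1, bit5=0)
  nb #..: next=#  (t=0,i=4, bit4=1)
  nb .##: next=.  (t=0,i=2, bit3=0)
  nb .#.: next=.  (t=0,i=0, bit2=0)
  nb ..#: next=.  (t=0,i=6, bit1=0)
  nb ...: next=#  (t=0,i=5, bit0=1)
  bits 00010001 = 17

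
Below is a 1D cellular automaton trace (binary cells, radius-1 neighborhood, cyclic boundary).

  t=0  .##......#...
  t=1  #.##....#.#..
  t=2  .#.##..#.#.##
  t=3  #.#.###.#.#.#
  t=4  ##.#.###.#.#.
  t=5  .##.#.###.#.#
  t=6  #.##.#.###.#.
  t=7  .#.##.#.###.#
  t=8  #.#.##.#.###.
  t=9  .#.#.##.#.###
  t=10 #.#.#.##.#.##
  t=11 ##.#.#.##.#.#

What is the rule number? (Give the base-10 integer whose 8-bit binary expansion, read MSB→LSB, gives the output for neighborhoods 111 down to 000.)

  ###|#  b7=1 t=3,i=5
  ##.|#  b6=1 t=0,i=2
  #.#|#  b5=1 t=1,i=1
  #..|#  b4=1 t=0,i=3
  .##|.  b3=0 t=0,i=1
  .#.|.  b2=0 t=0,i=9
  ..#|#  b1=1 t=0,i=0
  ...|.  b0=0 t=0,i=4
  bits 11110010 = 242

242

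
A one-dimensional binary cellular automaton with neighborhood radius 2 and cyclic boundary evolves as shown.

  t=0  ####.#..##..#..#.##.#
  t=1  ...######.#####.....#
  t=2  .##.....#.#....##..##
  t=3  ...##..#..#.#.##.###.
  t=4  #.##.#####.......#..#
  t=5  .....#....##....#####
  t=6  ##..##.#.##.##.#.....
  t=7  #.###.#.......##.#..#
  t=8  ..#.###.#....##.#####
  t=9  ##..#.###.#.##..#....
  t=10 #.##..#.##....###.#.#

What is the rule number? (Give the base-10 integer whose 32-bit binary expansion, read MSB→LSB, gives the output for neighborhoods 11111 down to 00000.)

664732252

  #####|.  b31=0 t=0,i=1
  ####.|.  b30=0 t=0,i=2
  ###.#|#  b29=1 t=0,i=3
  ###..|.  b28=0 t=1,i=14
  ##.##|.  b27=0 t=0,i=19
  ##.#.|#  b26=1 t=0,i=4
  ##..#|#  b25=1 t=0,i=10
  ##...|#  b24=1 t=1,i=15
  #.###|#  b23=1 t=0,i=20
  #.##.|.  b22=0 t=0,i=17
  #.#.#|.  b21=0 t=3,i=12
  #.#..|#  b20=1 t=0,i=5
  #..##|#  b19=1 t=0,i=7
  #..#.|#  b18=1 t=0,i=11
  #...#|#  b17=1 t=1,i=1
  #....|#  b16=1 t=1,i=16
  .####|.  b15=0 t=0,i=0
  .###.|.  b14=0 t=3,i=18
  .##.#|.  b13=0 t=0,i=18
  .##..|.  b12=0 t=0,i=9
  .#.##|.  b11=0 t=0,i=16
  .#.#.|.  b10=0 t=2,i=9
  .#..#|#  b9=1 t=0,i=6
  .#...|.  b8=0 t=1,i=0
  ..###|.  b7=0 t=1,i=3
  ..##.|#  b6=1 t=0,i=8
  ..#.#|.  b5=0 t=0,i=15
  ..#..|#  b4=1 t=0,i=12
  ...##|#  b3=1 t=1,i=2
  ...#.|#  b2=1 t=1,i=19
  ....#|.  b1=0 t=1,i=18
  .....|.  b0=0 t=1,i=17
  bits 00100111100111110000001001011100 = 664732252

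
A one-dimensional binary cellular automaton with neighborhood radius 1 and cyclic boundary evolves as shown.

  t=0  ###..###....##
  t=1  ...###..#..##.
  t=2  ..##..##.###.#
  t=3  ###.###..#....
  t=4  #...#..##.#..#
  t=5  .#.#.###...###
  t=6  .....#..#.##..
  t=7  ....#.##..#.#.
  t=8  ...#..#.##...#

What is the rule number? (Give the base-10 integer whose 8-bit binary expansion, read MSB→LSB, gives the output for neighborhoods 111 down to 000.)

  nb ###: next=.  (t=0,i=0, bit7=0)
  nb ##.: next=.  (t=0,i=2, bit6=0)
  nb #.#: next=.  (t=2,i=8, bit5=0)
  nb #..: next=#  (t=0,i=3, bit4=1)
  nb .##: next=#  (t=0,i=5, bit3=1)
  nb .#.: next=.  (t=1,i=8, bit2=0)
  nb ..#: next=#  (t=0,i=4, bit1=1)
  nb ...: next=.  (t=0,i=9, bit0=0)
  bits 00011010 = 26

26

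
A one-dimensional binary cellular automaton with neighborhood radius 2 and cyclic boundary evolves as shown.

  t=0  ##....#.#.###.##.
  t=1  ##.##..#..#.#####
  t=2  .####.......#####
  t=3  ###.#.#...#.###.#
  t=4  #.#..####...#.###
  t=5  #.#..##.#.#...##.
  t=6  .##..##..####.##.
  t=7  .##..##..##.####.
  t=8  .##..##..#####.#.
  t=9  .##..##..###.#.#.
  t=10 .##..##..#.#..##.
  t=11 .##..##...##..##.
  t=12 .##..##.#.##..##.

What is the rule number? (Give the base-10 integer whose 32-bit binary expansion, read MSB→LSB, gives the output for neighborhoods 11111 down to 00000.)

3100882370

  nb #####: next=#  (t=1,i=14, bit31=1)
  nb ####.: next=.  (t=1,i=0, bit30=0)
  nb ###.#: next=#  (t=0,i=12, bit29=1)
  nb ###..: next=#  (t=2,i=4, bit28=1)
  nb ##.##: next=#  (t=0,i=13, bit27=1)
  nb ##.#.: next=.  (t=3,i=3, bit26=0)
  nb ##..#: next=.  (t=1,i=5, bit25=0)
  nb ##...: next=.  (t=0,i=2, bit24=0)
  nb #.###: next=#  (t=0,i=10, bit23=1)
  nb #.##.: next=#  (t=0,i=0, bit22=1)
  nb #.#.#: next=.  (t=0,i=8, bit21=0)
  nb #.#..: next=#  (t=3,i=6, bit20=1)
  nb #..##: next=.  (t=4,i=4, bit19=0)
  nb #..#.: next=.  (t=1,i=6, bit18=0)
  nb #...#: next=#  (t=3,i=8, bit17=1)
  nb #....: next=#  (t=0,i=3, bit16=1)
  nb .####: next=#  (t=1,i=13, bit15=1)
  nb .###.: next=.  (t=0,i=11, bit14=0)
  nb .##.#: next=#  (t=0,i=15, bit13=1)
  nb .##..: next=#  (t=0,i=1, bit12=1)
  nb .#.##: next=.  (t=0,i=9, bit11=0)
  nb .#.#.: next=#  (t=0,i=7, bit10=1)
  nb .#..#: next=.  (t=1,i=8, bit9=0)
  nb .#...: next=#  (t=3,i=7, bit8=1)
  nb ..###: next=#  (t=2,i=12, bit7=1)
  nb ..##.: next=#  (t=5,i=5, bit6=1)
  nb ..#.#: next=.  (t=0,i=6, bit5=0)
  nb ..#..: next=.  (t=1,i=7, bit4=0)
  nb ...##: next=.  (t=2,i=11, bit3=0)
  nb ...#.: next=.  (t=0,i=5, bit2=0)
  nb ....#: next=#  (t=0,i=4, bit1=1)
  nb .....: next=.  (t=2,i=7, bit0=0)
  bits 10111000110100111011010111000010 = 3100882370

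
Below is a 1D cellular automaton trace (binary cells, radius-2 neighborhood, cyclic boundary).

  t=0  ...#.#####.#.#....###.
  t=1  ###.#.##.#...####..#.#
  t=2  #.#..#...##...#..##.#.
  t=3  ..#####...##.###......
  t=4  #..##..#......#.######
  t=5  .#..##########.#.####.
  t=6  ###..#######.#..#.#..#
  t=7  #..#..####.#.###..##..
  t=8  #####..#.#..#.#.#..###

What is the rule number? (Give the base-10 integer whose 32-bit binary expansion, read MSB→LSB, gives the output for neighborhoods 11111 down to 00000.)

2736118551

  #####|#  b31=1 t=0,i=7
  ####.|.  b30=0 t=0,i=8
  ###.#|#  b29=1 t=0,i=9
  ###..|.  b28=0 t=0,i=20
  ##.##|.  b27=0 t=3,i=12
  ##.#.|.  b26=0 t=0,i=10
  ##..#|#  b25=1 t=1,i=17
  ##...|#  b24=1 t=0,i=21
  #.###|.  b23=0 t=0,i=5
  #.##.|.  b22=0 t=1,i=6
  #.#.#|.  b21=0 t=0,i=11
  #.#..|#  b20=1 t=0,i=13
  #..##|.  b19=0 t=2,i=16
  #..#.|#  b18=1 t=1,i=18
  #...#|.  b17=0 t=1,i=11
  #....|#  b16=1 t=0,i=0
  .####|#  b15=1 t=0,i=6
  .###.|#  b14=1 t=0,i=19
  .##.#|.  b13=0 t=1,i=7
  .##..|#  b12=1 t=2,i=10
  .#.##|#  b11=1 t=0,i=4
  .#.#.|.  b10=0 t=0,i=12
  .#..#|#  b9=1 t=2,i=3
  .#...|#  b8=1 t=0,i=14
  ..###|.  b7=0 t=0,i=18
  ..##.|.  b6=0 t=2,i=9
  ..#.#|.  b5=0 t=0,i=3
  ..#..|#  b4=1 t=2,i=5
  ...##|.  b3=0 t=0,i=17
  ...#.|#  b2=1 t=0,i=2
  ....#|#  b1=1 t=0,i=1
  .....|#  b0=1 t=3,i=18
  bits 10100011000101011101101100010111 = 2736118551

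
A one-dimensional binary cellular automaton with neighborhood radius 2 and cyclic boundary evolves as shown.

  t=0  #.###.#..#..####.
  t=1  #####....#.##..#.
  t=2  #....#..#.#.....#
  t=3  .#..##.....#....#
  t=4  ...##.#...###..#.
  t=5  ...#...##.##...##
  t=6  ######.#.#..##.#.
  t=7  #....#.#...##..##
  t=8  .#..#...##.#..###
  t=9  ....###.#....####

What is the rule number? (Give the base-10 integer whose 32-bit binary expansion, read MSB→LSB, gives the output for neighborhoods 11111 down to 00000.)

699025876

  #####|.  b31=0 t=1,i=2
  ####.|.  b30=0 t=0,i=14
  ###.#|#  b29=1 t=0,i=4
  ###..|.  b28=0 t=1,i=4
  ##.##|#  b27=1 t=5,i=9
  ##.#.|.  b26=0 t=0,i=5
  ##..#|.  b25=0 t=1,i=13
  ##...|#  b24=1 t=1,i=5
  #.###|#  b23=1 t=0,i=2
  #.##.|.  b22=0 t=1,i=11
  #.#.#|#  b21=1 t=0,i=0
  #.#..|.  b20=0 t=0,i=6
  #..##|#  b19=1 t=0,i=11
  #..#.|.  b18=0 t=0,i=8
  #...#|#  b17=1 t=4,i=8
  #....|.  b16=0 t=1,i=6
  .####|.  b15=0 t=0,i=13
  .###.|#  b14=1 t=0,i=3
  .##.#|.  b13=0 t=4,i=4
  .##..|.  b12=0 t=1,i=12
  .#.##|#  b11=1 t=0,i=1
  .#.#.|.  b10=0 t=2,i=9
  .#..#|.  b9=0 t=0,i=7
  .#...|#  b8=1 t=2,i=11
  ..###|#  b7=1 t=0,i=12
  ..##.|#  b6=1 t=2,i=16
  ..#.#|.  b5=0 t=1,i=9
  ..#..|#  b4=1 t=0,i=9
  ...##|.  b3=0 t=2,i=15
  ...#.|#  b2=1 t=1,i=8
  ....#|.  b1=0 t=1,i=7
  .....|.  b0=0 t=2,i=13
  bits 00101001101010100100100111010100 = 699025876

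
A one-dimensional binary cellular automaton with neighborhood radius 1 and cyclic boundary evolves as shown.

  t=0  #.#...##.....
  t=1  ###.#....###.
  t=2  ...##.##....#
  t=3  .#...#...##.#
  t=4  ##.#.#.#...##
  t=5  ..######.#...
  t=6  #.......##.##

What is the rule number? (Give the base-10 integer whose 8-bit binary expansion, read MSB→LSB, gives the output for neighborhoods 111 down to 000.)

37

  nb ###: next=.  (t=1,i=1, bit7=0)
  nb ##.: next=.  (t=0,i=7, bit6=0)
  nb #.#: next=#  (t=0,i=1, bit5=1)
  nb #..: next=.  (t=0,i=3, bit4=0)
  nb .##: next=.  (t=0,i=6, bit3=0)
  nb .#.: next=#  (t=0,i=0, bit2=1)
  nb ..#: next=.  (t=0,i=5, bit1=0)
  nb ...: next=#  (t=0,i=4, bit0=1)
  bits 00100101 = 37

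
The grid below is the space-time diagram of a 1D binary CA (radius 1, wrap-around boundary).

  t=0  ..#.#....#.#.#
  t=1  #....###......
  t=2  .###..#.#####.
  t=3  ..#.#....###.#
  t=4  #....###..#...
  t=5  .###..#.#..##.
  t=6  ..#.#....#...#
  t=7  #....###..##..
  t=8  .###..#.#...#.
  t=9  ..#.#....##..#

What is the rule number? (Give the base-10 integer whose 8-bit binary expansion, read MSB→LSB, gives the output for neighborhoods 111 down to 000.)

  ### -> #   bit 7 = 1  t=1,i=6
  ##. -> .   bit 6 = 0  t=1,i=7
  #.# -> .   bit 5 = 0  t=0,i=3
  #.. -> #   bit 4 = 1  t=0,i=0
  .## -> .   bit 3 = 0  t=1,i=5
  .#. -> .   bit 2 = 0  t=0,i=2
  ..# -> .   bit 1 = 0  t=0,i=1
  ... -> #   bit 0 = 1  t=0,i=6
  bits 10010001 = 145

145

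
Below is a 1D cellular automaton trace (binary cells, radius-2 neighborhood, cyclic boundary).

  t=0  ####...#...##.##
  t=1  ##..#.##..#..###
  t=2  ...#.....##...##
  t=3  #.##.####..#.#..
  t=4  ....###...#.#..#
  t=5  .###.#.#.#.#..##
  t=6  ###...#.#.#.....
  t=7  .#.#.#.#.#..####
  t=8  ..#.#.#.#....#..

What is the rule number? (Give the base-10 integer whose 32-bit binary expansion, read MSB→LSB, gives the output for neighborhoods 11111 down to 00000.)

2307245087

  ##### -> #   bit 31 = 1  t=0,i=0
  ####. -> .   bit 30 = 0  t=0,i=2
  ###.# -> .   bit 29 = 0  t=5,i=3
  ###.. -> .   bit 28 = 0  t=0,i=3
  ##.## -> #   bit 27 = 1  t=0,i=13
  ##.#. -> .   bit 26 = 0  t=5,i=4
  ##..# -> .   bit 25 = 0  t=1,i=2
  ##... -> #   bit 24 = 1  t=0,i=4
  #.### -> #   bit 23 = 1  t=0,i=14
  #.##. -> .   bit 22 = 0  t=1,i=6
  #.#.# -> .   bit 21 = 0  t=5,i=5
  #.#.. -> .   bit 20 = 0  t=3,i=13
  #..## -> .   bit 19 = 0  t=1,i=12
  #..#. -> #   bit 18 = 1  t=1,i=3
  #...# -> .   bit 17 = 0  t=0,i=5
  #.... -> #   bit 16 = 1  t=2,i=5
  .#### -> #   bit 15 = 1  t=0,i=15
  .###. -> #   bit 14 = 1  t=4,i=5
  .##.# -> .   bit 13 = 0  t=0,i=12
  .##.. -> .   bit 12 = 0  t=1,i=7
  .#.## -> .   bit 11 = 0  t=1,i=5
  .#.#. -> #   bit 10 = 1  t=3,i=12
  .#..# -> .   bit 9 = 0  t=1,i=11
  .#... -> .   bit 8 = 0  t=0,i=8
  ..### -> .   bit 7 = 0  t=1,i=13
  ..##. -> .   bit 6 = 0  t=0,i=11
  ..#.# -> .   bit 5 = 0  t=1,i=4
  ..#.. -> #   bit 4 = 1  t=0,i=7
  ...## -> #   bit 3 = 1  t=0,i=10
  ...#. -> #   bit 2 = 1  t=0,i=6
  ....# -> #   bit 1 = 1  t=2,i=7
  ..... -> #   bit 0 = 1  t=2,i=6
  bits 10001001100001011100010000011111 = 2307245087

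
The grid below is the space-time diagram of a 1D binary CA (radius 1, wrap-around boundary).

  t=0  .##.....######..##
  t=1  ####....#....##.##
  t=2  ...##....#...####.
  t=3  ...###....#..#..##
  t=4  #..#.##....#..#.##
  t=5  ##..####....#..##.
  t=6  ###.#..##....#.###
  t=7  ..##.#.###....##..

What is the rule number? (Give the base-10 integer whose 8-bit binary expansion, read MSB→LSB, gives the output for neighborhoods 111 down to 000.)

120

  ###|.  b7=0 t=0,i=9
  ##.|#  b6=1 t=0,i=2
  #.#|#  b5=1 t=0,i=0
  #..|#  b4=1 t=0,i=3
  .##|#  b3=1 t=0,i=1
  .#.|.  b2=0 t=1,i=8
  ..#|.  b1=0 t=0,i=7
  ...|.  b0=0 t=0,i=4
  bits 01111000 = 120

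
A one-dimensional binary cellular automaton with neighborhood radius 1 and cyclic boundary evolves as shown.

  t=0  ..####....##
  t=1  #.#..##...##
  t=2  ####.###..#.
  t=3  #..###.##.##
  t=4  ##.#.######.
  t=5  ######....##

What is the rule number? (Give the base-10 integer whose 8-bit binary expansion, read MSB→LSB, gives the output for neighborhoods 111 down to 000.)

  ### -> .   bit 7 = 0  t=0,i=3
  ##. -> #   bit 6 = 1  t=0,i=5
  #.# -> #   bit 5 = 1  t=1,i=1
  #.. -> #   bit 4 = 1  t=0,i=0
  .## -> #   bit 3 = 1  t=0,i=2
  .#. -> #   bit 2 = 1  t=1,i=2
  ..# -> .   bit 1 = 0  t=0,i=1
  ... -> .   bit 0 = 0  t=0,i=7
  bits 01111100 = 124

124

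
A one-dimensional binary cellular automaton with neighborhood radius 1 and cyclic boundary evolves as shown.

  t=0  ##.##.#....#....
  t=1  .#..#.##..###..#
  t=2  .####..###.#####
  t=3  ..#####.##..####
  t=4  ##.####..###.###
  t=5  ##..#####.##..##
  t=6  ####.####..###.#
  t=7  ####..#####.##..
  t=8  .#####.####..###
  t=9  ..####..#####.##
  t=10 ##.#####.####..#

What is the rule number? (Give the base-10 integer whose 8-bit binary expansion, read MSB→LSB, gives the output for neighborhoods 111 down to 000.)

  [7] ### => #  t=1,i=11
  [6] ##. => #  t=0,i=1
  [5] #.# => .  t=0,i=2
  [4] #.. => #  t=0,i=7
  [3] .## => .  t=0,i=0
  [2] .#. => #  t=0,i=6
  [1] ..# => #  t=0,i=10
  [0] ... => .  t=0,i=8
  bits 11010110 = 214

214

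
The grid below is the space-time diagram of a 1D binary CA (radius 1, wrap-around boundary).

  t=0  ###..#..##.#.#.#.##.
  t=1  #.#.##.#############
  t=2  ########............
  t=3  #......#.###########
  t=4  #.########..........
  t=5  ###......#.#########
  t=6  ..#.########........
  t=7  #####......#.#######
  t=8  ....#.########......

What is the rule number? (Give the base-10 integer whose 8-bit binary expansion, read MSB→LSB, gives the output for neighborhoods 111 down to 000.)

  [7] ### => .  t=0,i=1
  [6] ##. => #  t=0,i=2
  [5] #.# => #  t=0,i=10
  [4] #.. => .  t=0,i=3
  [3] .## => #  t=0,i=0
  [2] .#. => #  t=0,i=5
  [1] ..# => #  t=0,i=4
  [0] ... => #  t=2,i=9
  bits 01101111 = 111

111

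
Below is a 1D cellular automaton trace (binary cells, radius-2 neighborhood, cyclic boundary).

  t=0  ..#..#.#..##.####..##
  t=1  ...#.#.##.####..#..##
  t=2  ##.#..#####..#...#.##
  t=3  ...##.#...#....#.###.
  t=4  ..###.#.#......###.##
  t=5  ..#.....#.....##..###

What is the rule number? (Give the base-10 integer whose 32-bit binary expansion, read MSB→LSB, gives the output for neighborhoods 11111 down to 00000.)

  ##### -> .   bit 31 = 0  t=2,i=8
  ####. -> .   bit 30 = 0  t=0,i=15
  ###.# -> .   bit 29 = 0  t=2,i=1
  ###.. -> #   bit 28 = 1  t=0,i=16
  ##.## -> #   bit 27 = 1  t=0,i=12
  ##.#. -> .   bit 26 = 0  t=2,i=2
  ##..# -> .   bit 25 = 0  t=0,i=0
  ##... -> #   bit 24 = 1  t=1,i=0
  #.### -> #   bit 23 = 1  t=0,i=13
  #.##. -> #   bit 22 = 1  t=1,i=7
  #.#.# -> .   bit 21 = 0  t=1,i=5
  #.#.. -> #   bit 20 = 1  t=0,i=7
  #..## -> .   bit 19 = 0  t=0,i=9
  #..#. -> .   bit 18 = 0  t=0,i=1
  #...# -> #   bit 17 = 1  t=1,i=1
  #.... -> .   bit 16 = 0  t=3,i=0
  .#### -> .   bit 15 = 0  t=0,i=14
  .###. -> .   bit 14 = 0  t=3,i=18
  .##.# -> #   bit 13 = 1  t=0,i=11
  .##.. -> #   bit 12 = 1  t=0,i=20
  .#.## -> #   bit 11 = 1  t=1,i=6
  .#.#. -> .   bit 10 = 0  t=0,i=6
  .#..# -> #   bit 9 = 1  t=0,i=3
  .#... -> .   bit 8 = 0  t=2,i=14
  ..### -> #   bit 7 = 1  t=2,i=6
  ..##. -> #   bit 6 = 1  t=0,i=10
  ..#.# -> #   bit 5 = 1  t=0,i=5
  ..#.. -> .   bit 4 = 0  t=0,i=2
  ...## -> #   bit 3 = 1  t=3,i=2
  ...#. -> .   bit 2 = 0  t=1,i=2
  ....# -> .   bit 1 = 0  t=3,i=1
  ..... -> .   bit 0 = 0  t=4,i=11
  bits 00011001110100100011101011101000 = 433208040

433208040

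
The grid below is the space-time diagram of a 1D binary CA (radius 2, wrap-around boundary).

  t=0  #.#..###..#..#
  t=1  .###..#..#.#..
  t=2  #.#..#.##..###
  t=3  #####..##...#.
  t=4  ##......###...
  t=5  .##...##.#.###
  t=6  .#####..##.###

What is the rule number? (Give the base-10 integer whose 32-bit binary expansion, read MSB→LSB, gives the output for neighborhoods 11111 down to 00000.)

636932874

  nb #####: next=.  (t=3,i=2, bit31=0)
  nb ####.: next=.  (t=2,i=13, bit30=0)
  nb ###.#: next=#  (t=2,i=0, bit29=1)
  nb ###..: next=.  (t=0,i=7, bit28=0)
  nb ##.##: next=.  (t=5,i=0, bit27=0)
  nb ##.#.: next=#  (t=0,i=1, bit26=1)
  nb ##..#: next=.  (t=0,i=8, bit25=0)
  nb ##...: next=#  (t=3,i=9, bit24=1)
  nb #.###: next=#  (t=3,i=0, bit23=1)
  nb #.##.: next=#  (t=2,i=7, bit22=1)
  nb #.#.#: next=#  (t=5,i=9, bit21=1)
  nb #.#..: next=#  (t=0,i=2, bit20=1)
  nb #..##: next=.  (t=0,i=4, bit19=0)
  nb #..#.: next=#  (t=0,i=9, bit18=1)
  nb #...#: next=#  (t=1,i=13, bit17=1)
  nb #....: next=.  (t=4,i=3, bit16=0)
  nb .####: next=#  (t=2,i=12, bit15=1)
  nb .###.: next=#  (t=0,i=6, bit14=1)
  nb .##.#: next=.  (t=0,i=0, bit13=0)
  nb .##..: next=#  (t=2,i=8, bit12=1)
  nb .#.##: next=.  (t=2,i=6, bit11=0)
  nb .#.#.: next=.  (t=1,i=10, bit10=0)
  nb .#..#: next=#  (t=0,i=3, bit9=1)
  nb .#...: next=#  (t=1,i=12, bit8=1)
  nb ..###: next=.  (t=0,i=5, bit7=0)
  nb ..##.: next=.  (t=0,i=13, bit6=0)
  nb ..#.#: next=.  (t=1,i=9, bit5=0)
  nb ..#..: next=.  (t=0,i=10, bit4=0)
  nb ...##: next=#  (t=1,i=0, bit3=1)
  nb ...#.: next=.  (t=3,i=11, bit2=0)
  nb ....#: next=#  (t=4,i=6, bit1=1)
  nb .....: next=.  (t=4,i=4, bit0=0)
  bits 00100101111101101101001100001010 = 636932874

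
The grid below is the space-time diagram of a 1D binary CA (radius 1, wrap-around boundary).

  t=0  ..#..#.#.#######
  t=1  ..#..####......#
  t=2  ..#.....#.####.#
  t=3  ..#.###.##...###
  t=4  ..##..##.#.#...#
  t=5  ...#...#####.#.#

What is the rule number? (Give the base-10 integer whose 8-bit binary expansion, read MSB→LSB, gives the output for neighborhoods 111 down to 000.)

  ###|.  b7=0 t=0,i=10
  ##.|#  b6=1 t=0,i=15
  #.#|#  b5=1 t=0,i=6
  #..|.  b4=0 t=0,i=0
  .##|.  b3=0 t=0,i=9
  .#.|#  b2=1 t=0,i=2
  ..#|.  b1=0 t=0,i=1
  ...|#  b0=1 t=1,i=10
  bits 01100101 = 101

101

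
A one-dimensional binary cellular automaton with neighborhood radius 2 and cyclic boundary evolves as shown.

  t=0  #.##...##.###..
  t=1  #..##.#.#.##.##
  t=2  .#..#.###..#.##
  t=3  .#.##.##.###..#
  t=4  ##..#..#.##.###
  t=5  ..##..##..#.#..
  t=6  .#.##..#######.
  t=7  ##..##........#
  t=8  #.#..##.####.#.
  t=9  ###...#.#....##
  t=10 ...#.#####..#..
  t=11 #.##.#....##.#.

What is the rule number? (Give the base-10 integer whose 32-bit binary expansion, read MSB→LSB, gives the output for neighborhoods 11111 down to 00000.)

62158125

  #####|.  b31=0 t=4,i=14
  ####.|.  b30=0 t=4,i=0
  ###.#|.  b29=0 t=8,i=11
  ###..|.  b28=0 t=0,i=12
  ##.##|.  b27=0 t=0,i=9
  ##.#.|.  b26=0 t=1,i=5
  ##..#|#  b25=1 t=0,i=13
  ##...|#  b24=1 t=0,i=4
  #.###|#  b23=1 t=0,i=10
  #.##.|.  b22=0 t=0,i=2
  #.#.#|#  b21=1 t=1,i=6
  #.#..|#  b20=1 t=2,i=1
  #..##|.  b19=0 t=1,i=2
  #..#.|#  b18=1 t=0,i=14
  #...#|.  b17=0 t=0,i=5
  #....|.  b16=0 t=5,i=14
  .####|.  b15=0 t=4,i=13
  .###.|#  b14=1 t=0,i=11
  .##.#|#  b13=1 t=0,i=8
  .##..|#  b12=1 t=0,i=3
  .#.##|.  b11=0 t=0,i=1
  .#.#.|#  b10=1 t=1,i=7
  .#..#|.  b9=0 t=2,i=2
  .#...|#  b8=1 t=5,i=13
  ..###|.  b7=0 t=6,i=7
  ..##.|.  b6=0 t=0,i=7
  ..#.#|#  b5=1 t=0,i=0
  ..#..|.  b4=0 t=4,i=4
  ...##|#  b3=1 t=0,i=6
  ...#.|#  b2=1 t=9,i=5
  ....#|.  b1=0 t=5,i=0
  .....|#  b0=1 t=7,i=8
  bits 00000011101101000111010100101101 = 62158125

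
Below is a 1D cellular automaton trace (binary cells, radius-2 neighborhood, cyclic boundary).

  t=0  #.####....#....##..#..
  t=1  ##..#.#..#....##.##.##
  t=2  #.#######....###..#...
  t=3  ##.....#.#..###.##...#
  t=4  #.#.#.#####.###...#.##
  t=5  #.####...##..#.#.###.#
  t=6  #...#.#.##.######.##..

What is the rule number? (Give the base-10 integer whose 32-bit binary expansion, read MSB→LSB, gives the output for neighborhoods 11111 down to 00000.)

1664380653

  nb #####: next=.  (t=2,i=4, bit31=0)
  nb ####.: next=#  (t=0,i=4, bit30=1)
  nb ###.#: next=#  (t=3,i=14, bit29=1)
  nb ###..: next=.  (t=0,i=5, bit28=0)
  nb ##.##: next=.  (t=1,i=16, bit27=0)
  nb ##.#.: next=.  (t=4,i=1, bit26=0)
  nb ##..#: next=#  (t=0,i=17, bit25=1)
  nb ##...: next=#  (t=0,i=6, bit24=1)
  nb #.###: next=.  (t=0,i=2, bit23=0)
  nb #.##.: next=.  (t=1,i=17, bit22=0)
  nb #.#.#: next=#  (t=4,i=2, bit21=1)
  nb #.#..: next=#  (t=1,i=6, bit20=1)
  nb #..##: next=.  (t=3,i=11, bit19=0)
  nb #..#.: next=#  (t=0,i=18, bit18=1)
  nb #...#: next=.  (t=2,i=20, bit17=0)
  nb #....: next=.  (t=0,i=7, bit16=0)
  nb .####: next=.  (t=0,i=3, bit15=0)
  nb .###.: next=#  (t=2,i=14, bit14=1)
  nb .##.#: next=#  (t=1,i=15, bit13=1)
  nb .##..: next=.  (t=0,i=16, bit12=0)
  nb .#.##: next=#  (t=0,i=1, bit11=1)
  nb .#.#.: next=#  (t=1,i=5, bit10=1)
  nb .#..#: next=#  (t=0,i=20, bit9=1)
  nb .#...: next=.  (t=0,i=11, bit8=0)
  nb ..###: next=#  (t=2,i=13, bit7=1)
  nb ..##.: next=#  (t=0,i=15, bit6=1)
  nb ..#.#: next=#  (t=0,i=0, bit5=1)
  nb ..#..: next=.  (t=0,i=10, bit4=0)
  nb ...##: next=#  (t=0,i=14, bit3=1)
  nb ...#.: next=#  (t=0,i=9, bit2=1)
  nb ....#: next=.  (t=0,i=8, bit1=0)
  nb .....: next=#  (t=3,i=4, bit0=1)
  bits 01100011001101000110111011101101 = 1664380653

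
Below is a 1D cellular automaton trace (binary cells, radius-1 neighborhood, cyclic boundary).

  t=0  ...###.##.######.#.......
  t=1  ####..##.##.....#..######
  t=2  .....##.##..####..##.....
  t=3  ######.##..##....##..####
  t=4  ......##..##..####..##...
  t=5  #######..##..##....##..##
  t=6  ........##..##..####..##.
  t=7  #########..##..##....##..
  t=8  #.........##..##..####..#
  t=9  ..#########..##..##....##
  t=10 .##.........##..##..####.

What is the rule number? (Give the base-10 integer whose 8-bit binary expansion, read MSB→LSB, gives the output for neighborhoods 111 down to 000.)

  ### -> .   bit 7 = 0  t=0,i=4
  ##. -> .   bit 6 = 0  t=0,i=5
  #.# -> #   bit 5 = 1  t=0,i=6
  #.. -> .   bit 4 = 0  t=0,i=18
  .## -> #   bit 3 = 1  t=0,i=3
  .#. -> .   bit 2 = 0  t=0,i=17
  ..# -> #   bit 1 = 1  t=0,i=2
  ... -> #   bit 0 = 1  t=0,i=0
  bits 00101011 = 43

43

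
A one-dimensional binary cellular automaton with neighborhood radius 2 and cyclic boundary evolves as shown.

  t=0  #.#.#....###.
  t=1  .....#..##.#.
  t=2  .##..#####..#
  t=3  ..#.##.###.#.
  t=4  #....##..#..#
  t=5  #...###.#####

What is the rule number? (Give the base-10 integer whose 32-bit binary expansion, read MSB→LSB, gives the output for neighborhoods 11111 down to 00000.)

  nb #####: next=#  (t=2,i=7, bit31=1)
  nb ####.: next=#  (t=2,i=8, bit30=1)
  nb ###.#: next=#  (t=0,i=11, bit29=1)
  nb ###..: next=#  (t=2,i=9, bit28=1)
  nb ##.##: next=#  (t=3,i=6, bit27=1)
  nb ##.#.: next=.  (t=0,i=12, bit26=0)
  nb ##..#: next=.  (t=2,i=3, bit25=0)
  nb ##...: next=.  (t=4,i=1, bit24=0)
  nb #.###: next=.  (t=3,i=7, bit23=0)
  nb #.##.: next=.  (t=2,i=1, bit22=0)
  nb #.#.#: next=.  (t=0,i=0, bit21=0)
  nb #.#..: next=.  (t=0,i=4, bit20=0)
  nb #..##: next=#  (t=1,i=7, bit19=1)
  nb #..#.: next=#  (t=2,i=11, bit18=1)
  nb #...#: next=#  (t=3,i=0, bit17=1)
  nb #....: next=.  (t=0,i=6, bit16=0)
  nb .####: next=.  (t=2,i=6, bit15=0)
  nb .###.: next=.  (t=0,i=10, bit14=0)
  nb .##.#: next=#  (t=1,i=9, bit13=1)
  nb .##..: next=#  (t=2,i=2, bit12=1)
  nb .#.##: next=.  (t=2,i=0, bit11=0)
  nb .#.#.: next=.  (t=0,i=1, bit10=0)
  nb .#..#: next=#  (t=1,i=6, bit9=1)
  nb .#...: next=#  (t=0,i=5, bit8=1)
  nb ..###: next=#  (t=0,i=9, bit7=1)
  nb ..##.: next=#  (t=1,i=8, bit6=1)
  nb ..#.#: next=.  (t=2,i=12, bit5=0)
  nb ..#..: next=#  (t=1,i=5, bit4=1)
  nb ...##: next=#  (t=0,i=8, bit3=1)
  nb ...#.: next=.  (t=1,i=4, bit2=0)
  nb ....#: next=.  (t=0,i=7, bit1=0)
  nb .....: next=#  (t=1,i=1, bit0=1)
  bits 11111000000011100011001111011001 = 4161680345

4161680345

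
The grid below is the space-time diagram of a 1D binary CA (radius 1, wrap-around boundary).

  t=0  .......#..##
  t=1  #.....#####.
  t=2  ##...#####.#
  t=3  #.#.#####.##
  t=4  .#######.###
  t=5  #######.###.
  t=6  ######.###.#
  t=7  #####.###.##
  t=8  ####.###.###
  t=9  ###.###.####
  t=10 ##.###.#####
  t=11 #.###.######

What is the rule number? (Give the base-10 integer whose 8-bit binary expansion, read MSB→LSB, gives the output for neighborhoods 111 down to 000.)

190

  ###|#  b7=1 t=1,i=7
  ##.|.  b6=0 t=0,i=11
  #.#|#  b5=1 t=1,i=11
  #..|#  b4=1 t=0,i=0
  .##|#  b3=1 t=0,i=10
  .#.|#  b2=1 t=0,i=7
  ..#|#  b1=1 t=0,i=6
  ...|.  b0=0 t=0,i=1
  bits 10111110 = 190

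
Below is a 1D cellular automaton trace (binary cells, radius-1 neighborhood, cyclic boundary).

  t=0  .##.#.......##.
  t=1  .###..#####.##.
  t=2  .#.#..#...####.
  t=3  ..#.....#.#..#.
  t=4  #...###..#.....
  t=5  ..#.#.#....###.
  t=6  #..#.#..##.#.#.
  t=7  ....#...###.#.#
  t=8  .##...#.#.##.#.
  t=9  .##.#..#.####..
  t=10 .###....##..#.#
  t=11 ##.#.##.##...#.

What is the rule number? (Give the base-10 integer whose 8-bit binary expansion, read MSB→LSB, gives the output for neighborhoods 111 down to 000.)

105

  ### -> .   bit 7 = 0  t=1,i=2
  ##. -> #   bit 6 = 1  t=0,i=2
  #.# -> #   bit 5 = 1  t=0,i=3
  #.. -> .   bit 4 = 0  t=0,i=5
  .## -> #   bit 3 = 1  t=0,i=1
  .#. -> .   bit 2 = 0  t=0,i=4
  ..# -> .   bit 1 = 0  t=0,i=0
  ... -> #   bit 0 = 1  t=0,i=6
  bits 01101001 = 105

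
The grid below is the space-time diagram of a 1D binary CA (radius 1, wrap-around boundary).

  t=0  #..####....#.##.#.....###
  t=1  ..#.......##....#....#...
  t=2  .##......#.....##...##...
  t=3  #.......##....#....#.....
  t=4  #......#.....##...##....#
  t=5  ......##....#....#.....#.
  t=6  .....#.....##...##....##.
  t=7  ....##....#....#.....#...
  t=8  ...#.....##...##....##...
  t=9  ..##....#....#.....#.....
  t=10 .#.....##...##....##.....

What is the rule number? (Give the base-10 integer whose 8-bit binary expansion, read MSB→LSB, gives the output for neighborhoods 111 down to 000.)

  nb ###: next=.  (t=0,i=4, bit7=0)
  nb ##.: next=.  (t=0,i=0, bit6=0)
  nb #.#: next=.  (t=0,i=12, bit5=0)
  nb #..: next=.  (t=0,i=1, bit4=0)
  nb .##: next=.  (t=0,i=3, bit3=0)
  nb .#.: next=#  (t=0,i=11, bit2=1)
  nb ..#: next=#  (t=0,i=2, bit1=1)
  nb ...: next=.  (t=0,i=8, bit0=0)
  bits 00000110 = 6

6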